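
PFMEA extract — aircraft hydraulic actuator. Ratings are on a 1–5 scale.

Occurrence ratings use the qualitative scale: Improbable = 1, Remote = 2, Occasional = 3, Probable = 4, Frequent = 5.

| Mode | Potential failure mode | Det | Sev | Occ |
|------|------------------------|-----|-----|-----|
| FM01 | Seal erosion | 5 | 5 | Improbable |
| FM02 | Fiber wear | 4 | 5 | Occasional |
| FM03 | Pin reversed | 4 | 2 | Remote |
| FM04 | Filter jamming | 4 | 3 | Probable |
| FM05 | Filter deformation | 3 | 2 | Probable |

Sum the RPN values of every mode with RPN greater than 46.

108

RPN = Severity × Occurrence × Detection:
  FM01: 5 × 1 × 5 = 25
  FM02: 5 × 3 × 4 = 60
  FM03: 2 × 2 × 4 = 16
  FM04: 3 × 4 × 4 = 48
  FM05: 2 × 4 × 3 = 24
RPN > 46: FM02 (60), FM04 (48).
Sum: 60 + 48 = 108.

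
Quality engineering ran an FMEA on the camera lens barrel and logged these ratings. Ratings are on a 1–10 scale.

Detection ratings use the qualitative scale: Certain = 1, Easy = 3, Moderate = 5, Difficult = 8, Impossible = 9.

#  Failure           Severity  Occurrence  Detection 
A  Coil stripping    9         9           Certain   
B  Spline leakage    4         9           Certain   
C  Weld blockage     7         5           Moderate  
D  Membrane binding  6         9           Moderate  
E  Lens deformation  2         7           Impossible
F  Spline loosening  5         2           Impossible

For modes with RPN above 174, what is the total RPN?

RPN = Severity × Occurrence × Detection:
  A: 9 × 9 × 1 = 81
  B: 4 × 9 × 1 = 36
  C: 7 × 5 × 5 = 175
  D: 6 × 9 × 5 = 270
  E: 2 × 7 × 9 = 126
  F: 5 × 2 × 9 = 90
RPN > 174: C (175), D (270).
Sum: 175 + 270 = 445.

445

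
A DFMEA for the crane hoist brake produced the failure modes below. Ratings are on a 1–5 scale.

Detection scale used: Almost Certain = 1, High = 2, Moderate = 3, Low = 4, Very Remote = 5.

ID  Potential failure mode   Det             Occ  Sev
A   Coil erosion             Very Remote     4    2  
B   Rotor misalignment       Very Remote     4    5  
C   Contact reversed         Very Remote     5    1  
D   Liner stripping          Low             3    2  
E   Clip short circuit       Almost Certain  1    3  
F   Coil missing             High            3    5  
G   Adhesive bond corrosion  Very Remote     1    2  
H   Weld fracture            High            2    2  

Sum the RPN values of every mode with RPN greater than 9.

RPN = Severity × Occurrence × Detection:
  A: 2 × 4 × 5 = 40
  B: 5 × 4 × 5 = 100
  C: 1 × 5 × 5 = 25
  D: 2 × 3 × 4 = 24
  E: 3 × 1 × 1 = 3
  F: 5 × 3 × 2 = 30
  G: 2 × 1 × 5 = 10
  H: 2 × 2 × 2 = 8
RPN > 9: A (40), B (100), C (25), D (24), F (30), G (10).
Sum: 40 + 100 + 25 + 24 + 30 + 10 = 229.

229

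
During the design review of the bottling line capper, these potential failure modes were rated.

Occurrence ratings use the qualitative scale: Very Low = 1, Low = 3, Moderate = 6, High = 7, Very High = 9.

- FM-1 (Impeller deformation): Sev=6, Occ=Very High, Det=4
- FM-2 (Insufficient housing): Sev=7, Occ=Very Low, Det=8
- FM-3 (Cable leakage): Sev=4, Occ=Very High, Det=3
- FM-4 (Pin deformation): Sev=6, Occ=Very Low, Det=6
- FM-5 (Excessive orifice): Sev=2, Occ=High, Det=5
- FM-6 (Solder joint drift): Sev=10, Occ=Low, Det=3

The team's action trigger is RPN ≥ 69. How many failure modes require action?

4

RPN = Severity × Occurrence × Detection:
  FM-1: 6 × 9 × 4 = 216
  FM-2: 7 × 1 × 8 = 56
  FM-3: 4 × 9 × 3 = 108
  FM-4: 6 × 1 × 6 = 36
  FM-5: 2 × 7 × 5 = 70
  FM-6: 10 × 3 × 3 = 90
Modes with RPN ≥ 69: FM-1 (216), FM-3 (108), FM-5 (70), FM-6 (90) → 4.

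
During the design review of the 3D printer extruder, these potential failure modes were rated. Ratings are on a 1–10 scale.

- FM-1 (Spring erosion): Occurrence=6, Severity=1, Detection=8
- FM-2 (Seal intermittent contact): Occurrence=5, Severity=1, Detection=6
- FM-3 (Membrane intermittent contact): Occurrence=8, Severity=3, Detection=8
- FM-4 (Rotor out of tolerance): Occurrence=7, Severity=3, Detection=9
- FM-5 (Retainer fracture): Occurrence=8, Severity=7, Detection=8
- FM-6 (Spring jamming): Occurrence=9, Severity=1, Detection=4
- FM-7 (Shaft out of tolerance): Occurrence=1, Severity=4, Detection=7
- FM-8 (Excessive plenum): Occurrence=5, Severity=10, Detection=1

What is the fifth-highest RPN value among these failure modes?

48

RPN = Severity × Occurrence × Detection:
  FM-1: 1 × 6 × 8 = 48
  FM-2: 1 × 5 × 6 = 30
  FM-3: 3 × 8 × 8 = 192
  FM-4: 3 × 7 × 9 = 189
  FM-5: 7 × 8 × 8 = 448
  FM-6: 1 × 9 × 4 = 36
  FM-7: 4 × 1 × 7 = 28
  FM-8: 10 × 5 × 1 = 50
Sorted descending: 448, 192, 189, 50, 48, 36, 30, 28.
The fifth-highest RPN is 48 (FM-1).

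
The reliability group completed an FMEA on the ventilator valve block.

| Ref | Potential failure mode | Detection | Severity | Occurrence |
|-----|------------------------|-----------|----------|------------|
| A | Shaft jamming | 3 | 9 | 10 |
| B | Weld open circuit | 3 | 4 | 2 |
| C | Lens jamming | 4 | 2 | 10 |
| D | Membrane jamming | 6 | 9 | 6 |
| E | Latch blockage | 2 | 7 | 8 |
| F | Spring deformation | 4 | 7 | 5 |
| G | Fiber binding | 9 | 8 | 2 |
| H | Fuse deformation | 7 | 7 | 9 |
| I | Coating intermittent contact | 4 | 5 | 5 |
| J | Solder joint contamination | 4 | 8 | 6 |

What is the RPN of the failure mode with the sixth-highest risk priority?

RPN = Severity × Occurrence × Detection:
  A: 9 × 10 × 3 = 270
  B: 4 × 2 × 3 = 24
  C: 2 × 10 × 4 = 80
  D: 9 × 6 × 6 = 324
  E: 7 × 8 × 2 = 112
  F: 7 × 5 × 4 = 140
  G: 8 × 2 × 9 = 144
  H: 7 × 9 × 7 = 441
  I: 5 × 5 × 4 = 100
  J: 8 × 6 × 4 = 192
Sorted descending: 441, 324, 270, 192, 144, 140, 112, 100, 80, 24.
The sixth-highest RPN is 140 (F).

140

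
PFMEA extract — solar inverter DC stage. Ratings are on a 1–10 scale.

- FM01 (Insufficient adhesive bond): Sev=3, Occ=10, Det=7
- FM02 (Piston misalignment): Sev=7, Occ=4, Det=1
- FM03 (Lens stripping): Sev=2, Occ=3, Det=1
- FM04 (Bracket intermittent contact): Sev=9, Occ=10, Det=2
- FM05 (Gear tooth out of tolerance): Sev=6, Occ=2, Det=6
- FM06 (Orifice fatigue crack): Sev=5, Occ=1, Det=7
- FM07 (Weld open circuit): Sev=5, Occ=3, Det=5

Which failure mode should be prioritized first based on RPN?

RPN = Severity × Occurrence × Detection:
  FM01: 3 × 10 × 7 = 210
  FM02: 7 × 4 × 1 = 28
  FM03: 2 × 3 × 1 = 6
  FM04: 9 × 10 × 2 = 180
  FM05: 6 × 2 × 6 = 72
  FM06: 5 × 1 × 7 = 35
  FM07: 5 × 3 × 5 = 75
Highest RPN is 210 → FM01.

FM01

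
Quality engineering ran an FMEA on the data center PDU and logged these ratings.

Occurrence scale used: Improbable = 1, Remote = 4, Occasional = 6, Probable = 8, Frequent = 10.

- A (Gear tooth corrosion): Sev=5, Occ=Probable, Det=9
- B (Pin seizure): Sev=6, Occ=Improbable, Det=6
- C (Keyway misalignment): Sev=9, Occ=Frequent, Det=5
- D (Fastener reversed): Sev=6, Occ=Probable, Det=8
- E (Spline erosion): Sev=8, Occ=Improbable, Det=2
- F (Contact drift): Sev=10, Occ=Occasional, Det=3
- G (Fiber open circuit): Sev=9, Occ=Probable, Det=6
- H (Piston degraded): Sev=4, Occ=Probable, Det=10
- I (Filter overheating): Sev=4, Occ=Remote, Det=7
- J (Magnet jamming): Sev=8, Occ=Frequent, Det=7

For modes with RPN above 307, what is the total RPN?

2506

RPN = Severity × Occurrence × Detection:
  A: 5 × 8 × 9 = 360
  B: 6 × 1 × 6 = 36
  C: 9 × 10 × 5 = 450
  D: 6 × 8 × 8 = 384
  E: 8 × 1 × 2 = 16
  F: 10 × 6 × 3 = 180
  G: 9 × 8 × 6 = 432
  H: 4 × 8 × 10 = 320
  I: 4 × 4 × 7 = 112
  J: 8 × 10 × 7 = 560
RPN > 307: A (360), C (450), D (384), G (432), H (320), J (560).
Sum: 360 + 450 + 384 + 432 + 320 + 560 = 2506.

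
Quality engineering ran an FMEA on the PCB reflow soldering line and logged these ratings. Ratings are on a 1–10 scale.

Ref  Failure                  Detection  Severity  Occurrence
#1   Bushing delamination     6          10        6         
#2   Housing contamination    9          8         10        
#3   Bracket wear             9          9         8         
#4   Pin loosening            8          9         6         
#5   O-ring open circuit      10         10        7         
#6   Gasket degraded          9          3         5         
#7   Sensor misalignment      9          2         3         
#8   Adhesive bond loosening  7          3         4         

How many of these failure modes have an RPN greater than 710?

1

RPN = Severity × Occurrence × Detection:
  #1: 10 × 6 × 6 = 360
  #2: 8 × 10 × 9 = 720
  #3: 9 × 8 × 9 = 648
  #4: 9 × 6 × 8 = 432
  #5: 10 × 7 × 10 = 700
  #6: 3 × 5 × 9 = 135
  #7: 2 × 3 × 9 = 54
  #8: 3 × 4 × 7 = 84
Modes with RPN > 710: #2 (720) → 1.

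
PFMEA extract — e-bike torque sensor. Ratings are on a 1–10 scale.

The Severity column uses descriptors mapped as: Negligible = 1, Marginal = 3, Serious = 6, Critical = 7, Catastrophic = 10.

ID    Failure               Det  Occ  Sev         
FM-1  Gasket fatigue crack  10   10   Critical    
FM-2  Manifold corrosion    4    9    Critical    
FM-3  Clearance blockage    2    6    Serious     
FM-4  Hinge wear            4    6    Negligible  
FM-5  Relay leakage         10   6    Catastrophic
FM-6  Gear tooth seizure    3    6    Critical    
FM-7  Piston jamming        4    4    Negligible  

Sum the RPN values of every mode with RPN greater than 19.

RPN = Severity × Occurrence × Detection:
  FM-1: 7 × 10 × 10 = 700
  FM-2: 7 × 9 × 4 = 252
  FM-3: 6 × 6 × 2 = 72
  FM-4: 1 × 6 × 4 = 24
  FM-5: 10 × 6 × 10 = 600
  FM-6: 7 × 6 × 3 = 126
  FM-7: 1 × 4 × 4 = 16
RPN > 19: FM-1 (700), FM-2 (252), FM-3 (72), FM-4 (24), FM-5 (600), FM-6 (126).
Sum: 700 + 252 + 72 + 24 + 600 + 126 = 1774.

1774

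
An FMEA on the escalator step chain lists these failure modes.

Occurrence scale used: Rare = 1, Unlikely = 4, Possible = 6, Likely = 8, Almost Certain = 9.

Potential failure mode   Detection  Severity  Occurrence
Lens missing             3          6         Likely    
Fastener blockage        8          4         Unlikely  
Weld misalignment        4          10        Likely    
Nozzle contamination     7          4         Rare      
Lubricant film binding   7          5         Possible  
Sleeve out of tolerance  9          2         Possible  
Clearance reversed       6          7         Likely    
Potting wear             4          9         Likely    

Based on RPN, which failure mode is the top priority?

Clearance reversed

RPN = Severity × Occurrence × Detection:
  Lens missing: 6 × 8 × 3 = 144
  Fastener blockage: 4 × 4 × 8 = 128
  Weld misalignment: 10 × 8 × 4 = 320
  Nozzle contamination: 4 × 1 × 7 = 28
  Lubricant film binding: 5 × 6 × 7 = 210
  Sleeve out of tolerance: 2 × 6 × 9 = 108
  Clearance reversed: 7 × 8 × 6 = 336
  Potting wear: 9 × 8 × 4 = 288
Highest RPN is 336 → Clearance reversed.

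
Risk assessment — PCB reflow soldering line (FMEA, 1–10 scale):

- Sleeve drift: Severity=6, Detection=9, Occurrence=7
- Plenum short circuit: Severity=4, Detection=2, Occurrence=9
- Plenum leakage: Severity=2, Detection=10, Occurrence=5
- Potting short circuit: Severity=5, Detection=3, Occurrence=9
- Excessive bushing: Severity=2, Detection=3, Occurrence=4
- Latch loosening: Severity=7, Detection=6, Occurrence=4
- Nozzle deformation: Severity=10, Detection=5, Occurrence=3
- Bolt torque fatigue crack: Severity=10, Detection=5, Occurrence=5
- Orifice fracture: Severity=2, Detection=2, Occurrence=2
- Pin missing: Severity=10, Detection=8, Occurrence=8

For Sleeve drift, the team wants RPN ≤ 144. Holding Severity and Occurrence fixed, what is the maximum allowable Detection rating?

Sleeve drift: S=6, O=7, D=9 → current RPN = 378.
Fixed product = 42. Need 42 × D ≤ 144, so D ≤ 144/42 = 3.43.
Maximum integer Detection rating = 3 (gives RPN 126; D=4 would give 168 > 144).

3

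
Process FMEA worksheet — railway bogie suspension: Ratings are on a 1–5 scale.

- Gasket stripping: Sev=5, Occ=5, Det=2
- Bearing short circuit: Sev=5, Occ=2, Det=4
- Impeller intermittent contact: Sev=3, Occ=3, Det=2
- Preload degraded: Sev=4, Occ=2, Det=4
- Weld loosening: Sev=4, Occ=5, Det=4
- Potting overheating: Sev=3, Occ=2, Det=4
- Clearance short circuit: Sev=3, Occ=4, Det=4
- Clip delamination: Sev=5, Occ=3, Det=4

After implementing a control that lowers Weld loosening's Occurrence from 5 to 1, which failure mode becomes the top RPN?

RPN = Severity × Occurrence × Detection:
  Gasket stripping: 5 × 5 × 2 = 50
  Bearing short circuit: 5 × 2 × 4 = 40
  Impeller intermittent contact: 3 × 3 × 2 = 18
  Preload degraded: 4 × 2 × 4 = 32
  Weld loosening: 4 × 5 × 4 = 80
  Potting overheating: 3 × 2 × 4 = 24
  Clearance short circuit: 3 × 4 × 4 = 48
  Clip delamination: 5 × 3 × 4 = 60
After action: Weld loosening → 4 × 1 × 4 = 16.
Revised RPNs: Clip delamination=60, Gasket stripping=50, Clearance short circuit=48, Bearing short circuit=40, Preload degraded=32, Potting overheating=24, Impeller intermittent contact=18, Weld loosening=16.
Highest is now Clip delamination (60).

Clip delamination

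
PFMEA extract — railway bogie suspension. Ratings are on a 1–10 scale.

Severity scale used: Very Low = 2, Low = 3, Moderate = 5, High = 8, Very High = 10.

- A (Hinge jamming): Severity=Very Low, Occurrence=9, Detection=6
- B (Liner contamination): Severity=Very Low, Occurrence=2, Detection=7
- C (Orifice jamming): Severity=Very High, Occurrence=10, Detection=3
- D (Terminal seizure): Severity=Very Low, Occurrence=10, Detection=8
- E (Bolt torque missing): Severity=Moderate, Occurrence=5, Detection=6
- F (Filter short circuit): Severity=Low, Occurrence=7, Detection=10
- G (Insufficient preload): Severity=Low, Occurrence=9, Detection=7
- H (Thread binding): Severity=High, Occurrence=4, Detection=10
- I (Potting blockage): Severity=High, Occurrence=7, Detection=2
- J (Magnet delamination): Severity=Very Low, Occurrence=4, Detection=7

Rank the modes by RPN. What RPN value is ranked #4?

189

RPN = Severity × Occurrence × Detection:
  A: 2 × 9 × 6 = 108
  B: 2 × 2 × 7 = 28
  C: 10 × 10 × 3 = 300
  D: 2 × 10 × 8 = 160
  E: 5 × 5 × 6 = 150
  F: 3 × 7 × 10 = 210
  G: 3 × 9 × 7 = 189
  H: 8 × 4 × 10 = 320
  I: 8 × 7 × 2 = 112
  J: 2 × 4 × 7 = 56
Sorted descending: 320, 300, 210, 189, 160, 150, 112, 108, 56, 28.
The fourth-highest RPN is 189 (G).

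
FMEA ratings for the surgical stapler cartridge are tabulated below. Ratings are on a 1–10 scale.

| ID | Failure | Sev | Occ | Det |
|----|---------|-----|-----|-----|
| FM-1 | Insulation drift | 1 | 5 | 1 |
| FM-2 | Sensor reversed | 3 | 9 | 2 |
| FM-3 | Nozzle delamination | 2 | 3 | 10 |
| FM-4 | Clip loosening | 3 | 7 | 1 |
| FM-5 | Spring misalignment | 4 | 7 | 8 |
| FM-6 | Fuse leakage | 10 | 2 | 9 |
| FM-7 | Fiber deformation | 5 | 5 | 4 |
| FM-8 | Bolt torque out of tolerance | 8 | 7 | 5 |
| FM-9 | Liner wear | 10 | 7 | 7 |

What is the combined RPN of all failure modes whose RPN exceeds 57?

1334

RPN = Severity × Occurrence × Detection:
  FM-1: 1 × 5 × 1 = 5
  FM-2: 3 × 9 × 2 = 54
  FM-3: 2 × 3 × 10 = 60
  FM-4: 3 × 7 × 1 = 21
  FM-5: 4 × 7 × 8 = 224
  FM-6: 10 × 2 × 9 = 180
  FM-7: 5 × 5 × 4 = 100
  FM-8: 8 × 7 × 5 = 280
  FM-9: 10 × 7 × 7 = 490
RPN > 57: FM-3 (60), FM-5 (224), FM-6 (180), FM-7 (100), FM-8 (280), FM-9 (490).
Sum: 60 + 224 + 180 + 100 + 280 + 490 = 1334.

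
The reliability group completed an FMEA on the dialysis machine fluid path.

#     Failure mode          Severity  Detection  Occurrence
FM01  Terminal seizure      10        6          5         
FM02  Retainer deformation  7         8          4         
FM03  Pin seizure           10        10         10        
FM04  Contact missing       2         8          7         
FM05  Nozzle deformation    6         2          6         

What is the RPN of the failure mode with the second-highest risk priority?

RPN = Severity × Occurrence × Detection:
  FM01: 10 × 5 × 6 = 300
  FM02: 7 × 4 × 8 = 224
  FM03: 10 × 10 × 10 = 1000
  FM04: 2 × 7 × 8 = 112
  FM05: 6 × 6 × 2 = 72
Sorted descending: 1000, 300, 224, 112, 72.
The second-highest RPN is 300 (FM01).

300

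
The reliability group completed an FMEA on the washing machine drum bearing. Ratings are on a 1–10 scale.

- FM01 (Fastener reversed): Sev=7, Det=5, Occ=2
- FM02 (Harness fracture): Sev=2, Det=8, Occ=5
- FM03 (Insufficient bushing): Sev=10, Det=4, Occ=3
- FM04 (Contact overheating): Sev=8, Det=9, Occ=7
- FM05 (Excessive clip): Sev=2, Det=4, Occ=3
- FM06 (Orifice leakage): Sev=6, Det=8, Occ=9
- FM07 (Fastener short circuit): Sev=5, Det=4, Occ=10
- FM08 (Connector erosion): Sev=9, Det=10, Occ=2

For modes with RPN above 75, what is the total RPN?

RPN = Severity × Occurrence × Detection:
  FM01: 7 × 2 × 5 = 70
  FM02: 2 × 5 × 8 = 80
  FM03: 10 × 3 × 4 = 120
  FM04: 8 × 7 × 9 = 504
  FM05: 2 × 3 × 4 = 24
  FM06: 6 × 9 × 8 = 432
  FM07: 5 × 10 × 4 = 200
  FM08: 9 × 2 × 10 = 180
RPN > 75: FM02 (80), FM03 (120), FM04 (504), FM06 (432), FM07 (200), FM08 (180).
Sum: 80 + 120 + 504 + 432 + 200 + 180 = 1516.

1516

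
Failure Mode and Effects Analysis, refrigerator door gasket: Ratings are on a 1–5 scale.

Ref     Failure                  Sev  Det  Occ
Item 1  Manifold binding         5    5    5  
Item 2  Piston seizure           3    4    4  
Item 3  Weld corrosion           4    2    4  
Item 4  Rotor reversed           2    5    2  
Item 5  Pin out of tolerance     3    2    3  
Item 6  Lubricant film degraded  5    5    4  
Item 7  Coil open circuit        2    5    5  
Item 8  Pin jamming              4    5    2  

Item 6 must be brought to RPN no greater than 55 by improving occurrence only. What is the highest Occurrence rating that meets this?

Item 6: S=5, O=4, D=5 → current RPN = 100.
Fixed product = 25. Need 25 × O ≤ 55, so O ≤ 55/25 = 2.20.
Maximum integer Occurrence rating = 2 (gives RPN 50; O=3 would give 75 > 55).

2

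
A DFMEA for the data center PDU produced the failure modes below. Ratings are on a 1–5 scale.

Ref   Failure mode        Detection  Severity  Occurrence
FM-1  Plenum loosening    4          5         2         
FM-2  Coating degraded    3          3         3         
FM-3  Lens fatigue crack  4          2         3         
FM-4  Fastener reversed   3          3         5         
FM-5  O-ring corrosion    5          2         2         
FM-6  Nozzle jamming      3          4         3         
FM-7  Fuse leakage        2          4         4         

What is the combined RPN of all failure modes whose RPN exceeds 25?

180

RPN = Severity × Occurrence × Detection:
  FM-1: 5 × 2 × 4 = 40
  FM-2: 3 × 3 × 3 = 27
  FM-3: 2 × 3 × 4 = 24
  FM-4: 3 × 5 × 3 = 45
  FM-5: 2 × 2 × 5 = 20
  FM-6: 4 × 3 × 3 = 36
  FM-7: 4 × 4 × 2 = 32
RPN > 25: FM-1 (40), FM-2 (27), FM-4 (45), FM-6 (36), FM-7 (32).
Sum: 40 + 27 + 45 + 36 + 32 = 180.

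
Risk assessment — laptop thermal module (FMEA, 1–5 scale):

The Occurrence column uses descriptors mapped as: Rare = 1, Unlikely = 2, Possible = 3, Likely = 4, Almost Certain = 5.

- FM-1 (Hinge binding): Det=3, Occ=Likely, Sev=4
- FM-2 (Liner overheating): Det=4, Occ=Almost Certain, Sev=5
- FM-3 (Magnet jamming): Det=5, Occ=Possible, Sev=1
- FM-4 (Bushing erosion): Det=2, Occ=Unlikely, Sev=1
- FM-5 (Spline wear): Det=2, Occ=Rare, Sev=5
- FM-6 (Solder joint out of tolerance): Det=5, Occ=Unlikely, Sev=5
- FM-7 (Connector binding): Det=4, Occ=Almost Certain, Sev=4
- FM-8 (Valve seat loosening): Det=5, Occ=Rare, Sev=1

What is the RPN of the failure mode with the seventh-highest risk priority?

RPN = Severity × Occurrence × Detection:
  FM-1: 4 × 4 × 3 = 48
  FM-2: 5 × 5 × 4 = 100
  FM-3: 1 × 3 × 5 = 15
  FM-4: 1 × 2 × 2 = 4
  FM-5: 5 × 1 × 2 = 10
  FM-6: 5 × 2 × 5 = 50
  FM-7: 4 × 5 × 4 = 80
  FM-8: 1 × 1 × 5 = 5
Sorted descending: 100, 80, 50, 48, 15, 10, 5, 4.
The seventh-highest RPN is 5 (FM-8).

5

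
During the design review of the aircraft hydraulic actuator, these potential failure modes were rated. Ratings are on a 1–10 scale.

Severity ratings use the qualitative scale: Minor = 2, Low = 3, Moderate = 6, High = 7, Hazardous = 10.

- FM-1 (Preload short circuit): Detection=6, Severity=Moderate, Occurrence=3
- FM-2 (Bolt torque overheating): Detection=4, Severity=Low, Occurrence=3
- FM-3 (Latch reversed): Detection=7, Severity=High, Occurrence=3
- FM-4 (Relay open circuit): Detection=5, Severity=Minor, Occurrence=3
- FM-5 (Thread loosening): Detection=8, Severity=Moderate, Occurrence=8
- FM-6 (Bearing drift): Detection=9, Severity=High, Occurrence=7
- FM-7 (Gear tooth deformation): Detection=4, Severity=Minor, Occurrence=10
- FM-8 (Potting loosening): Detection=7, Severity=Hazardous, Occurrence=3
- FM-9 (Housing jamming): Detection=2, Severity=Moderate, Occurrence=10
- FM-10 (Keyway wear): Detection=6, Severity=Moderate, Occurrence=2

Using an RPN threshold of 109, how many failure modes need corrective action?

RPN = Severity × Occurrence × Detection:
  FM-1: 6 × 3 × 6 = 108
  FM-2: 3 × 3 × 4 = 36
  FM-3: 7 × 3 × 7 = 147
  FM-4: 2 × 3 × 5 = 30
  FM-5: 6 × 8 × 8 = 384
  FM-6: 7 × 7 × 9 = 441
  FM-7: 2 × 10 × 4 = 80
  FM-8: 10 × 3 × 7 = 210
  FM-9: 6 × 10 × 2 = 120
  FM-10: 6 × 2 × 6 = 72
Modes with RPN ≥ 109: FM-3 (147), FM-5 (384), FM-6 (441), FM-8 (210), FM-9 (120) → 5.

5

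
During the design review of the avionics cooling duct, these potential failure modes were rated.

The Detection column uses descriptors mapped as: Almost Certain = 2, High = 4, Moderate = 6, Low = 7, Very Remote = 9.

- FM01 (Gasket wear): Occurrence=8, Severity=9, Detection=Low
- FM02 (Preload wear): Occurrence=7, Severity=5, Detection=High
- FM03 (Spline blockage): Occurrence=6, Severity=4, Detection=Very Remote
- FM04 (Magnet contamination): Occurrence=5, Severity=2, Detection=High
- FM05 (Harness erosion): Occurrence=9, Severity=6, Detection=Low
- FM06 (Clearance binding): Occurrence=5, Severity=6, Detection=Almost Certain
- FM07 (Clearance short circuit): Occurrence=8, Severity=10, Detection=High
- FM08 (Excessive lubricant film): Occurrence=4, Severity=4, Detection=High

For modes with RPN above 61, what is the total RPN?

1622

RPN = Severity × Occurrence × Detection:
  FM01: 9 × 8 × 7 = 504
  FM02: 5 × 7 × 4 = 140
  FM03: 4 × 6 × 9 = 216
  FM04: 2 × 5 × 4 = 40
  FM05: 6 × 9 × 7 = 378
  FM06: 6 × 5 × 2 = 60
  FM07: 10 × 8 × 4 = 320
  FM08: 4 × 4 × 4 = 64
RPN > 61: FM01 (504), FM02 (140), FM03 (216), FM05 (378), FM07 (320), FM08 (64).
Sum: 504 + 140 + 216 + 378 + 320 + 64 = 1622.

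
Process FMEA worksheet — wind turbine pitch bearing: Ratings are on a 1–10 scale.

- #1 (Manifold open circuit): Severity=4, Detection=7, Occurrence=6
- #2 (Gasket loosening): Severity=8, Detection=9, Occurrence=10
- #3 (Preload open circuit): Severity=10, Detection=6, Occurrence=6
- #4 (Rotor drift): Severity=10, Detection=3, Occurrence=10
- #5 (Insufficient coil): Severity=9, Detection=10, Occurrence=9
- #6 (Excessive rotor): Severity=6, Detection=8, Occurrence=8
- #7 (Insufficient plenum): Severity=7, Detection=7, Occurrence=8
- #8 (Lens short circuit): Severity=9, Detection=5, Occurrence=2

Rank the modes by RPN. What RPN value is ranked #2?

RPN = Severity × Occurrence × Detection:
  #1: 4 × 6 × 7 = 168
  #2: 8 × 10 × 9 = 720
  #3: 10 × 6 × 6 = 360
  #4: 10 × 10 × 3 = 300
  #5: 9 × 9 × 10 = 810
  #6: 6 × 8 × 8 = 384
  #7: 7 × 8 × 7 = 392
  #8: 9 × 2 × 5 = 90
Sorted descending: 810, 720, 392, 384, 360, 300, 168, 90.
The second-highest RPN is 720 (#2).

720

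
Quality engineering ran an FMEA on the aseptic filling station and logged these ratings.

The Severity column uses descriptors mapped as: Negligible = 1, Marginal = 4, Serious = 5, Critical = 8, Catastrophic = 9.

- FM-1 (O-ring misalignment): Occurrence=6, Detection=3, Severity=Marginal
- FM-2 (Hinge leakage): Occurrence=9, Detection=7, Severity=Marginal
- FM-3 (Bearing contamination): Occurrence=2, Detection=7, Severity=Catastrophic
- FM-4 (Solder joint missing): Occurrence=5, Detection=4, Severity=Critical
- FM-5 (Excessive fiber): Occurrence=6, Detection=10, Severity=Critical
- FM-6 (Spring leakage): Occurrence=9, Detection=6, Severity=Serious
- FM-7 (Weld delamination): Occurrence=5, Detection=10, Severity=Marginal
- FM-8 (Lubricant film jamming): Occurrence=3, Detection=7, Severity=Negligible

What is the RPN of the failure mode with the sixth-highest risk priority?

RPN = Severity × Occurrence × Detection:
  FM-1: 4 × 6 × 3 = 72
  FM-2: 4 × 9 × 7 = 252
  FM-3: 9 × 2 × 7 = 126
  FM-4: 8 × 5 × 4 = 160
  FM-5: 8 × 6 × 10 = 480
  FM-6: 5 × 9 × 6 = 270
  FM-7: 4 × 5 × 10 = 200
  FM-8: 1 × 3 × 7 = 21
Sorted descending: 480, 270, 252, 200, 160, 126, 72, 21.
The sixth-highest RPN is 126 (FM-3).

126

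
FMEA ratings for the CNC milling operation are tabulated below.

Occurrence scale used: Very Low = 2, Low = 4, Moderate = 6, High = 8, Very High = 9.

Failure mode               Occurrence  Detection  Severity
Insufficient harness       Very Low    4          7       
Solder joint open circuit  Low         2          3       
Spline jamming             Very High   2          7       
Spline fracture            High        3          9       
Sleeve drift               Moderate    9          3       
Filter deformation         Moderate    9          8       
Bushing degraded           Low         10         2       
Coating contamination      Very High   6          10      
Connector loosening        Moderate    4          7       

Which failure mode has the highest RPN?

Coating contamination

RPN = Severity × Occurrence × Detection:
  Insufficient harness: 7 × 2 × 4 = 56
  Solder joint open circuit: 3 × 4 × 2 = 24
  Spline jamming: 7 × 9 × 2 = 126
  Spline fracture: 9 × 8 × 3 = 216
  Sleeve drift: 3 × 6 × 9 = 162
  Filter deformation: 8 × 6 × 9 = 432
  Bushing degraded: 2 × 4 × 10 = 80
  Coating contamination: 10 × 9 × 6 = 540
  Connector loosening: 7 × 6 × 4 = 168
Highest RPN is 540 → Coating contamination.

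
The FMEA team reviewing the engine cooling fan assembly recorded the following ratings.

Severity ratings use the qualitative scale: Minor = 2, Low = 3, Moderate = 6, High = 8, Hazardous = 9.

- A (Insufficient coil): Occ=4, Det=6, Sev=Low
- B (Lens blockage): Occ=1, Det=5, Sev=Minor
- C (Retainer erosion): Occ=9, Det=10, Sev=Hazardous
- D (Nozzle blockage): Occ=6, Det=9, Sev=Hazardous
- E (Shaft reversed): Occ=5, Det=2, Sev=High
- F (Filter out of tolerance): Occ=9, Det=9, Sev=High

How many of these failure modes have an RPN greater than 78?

RPN = Severity × Occurrence × Detection:
  A: 3 × 4 × 6 = 72
  B: 2 × 1 × 5 = 10
  C: 9 × 9 × 10 = 810
  D: 9 × 6 × 9 = 486
  E: 8 × 5 × 2 = 80
  F: 8 × 9 × 9 = 648
Modes with RPN > 78: C (810), D (486), E (80), F (648) → 4.

4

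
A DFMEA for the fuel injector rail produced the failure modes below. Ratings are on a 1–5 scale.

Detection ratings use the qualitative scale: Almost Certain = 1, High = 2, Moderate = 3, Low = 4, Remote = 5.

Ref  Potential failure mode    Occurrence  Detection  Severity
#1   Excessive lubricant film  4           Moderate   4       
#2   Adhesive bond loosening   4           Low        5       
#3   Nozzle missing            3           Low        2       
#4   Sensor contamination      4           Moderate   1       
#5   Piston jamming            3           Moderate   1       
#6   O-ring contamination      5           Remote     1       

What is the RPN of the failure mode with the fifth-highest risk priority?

RPN = Severity × Occurrence × Detection:
  #1: 4 × 4 × 3 = 48
  #2: 5 × 4 × 4 = 80
  #3: 2 × 3 × 4 = 24
  #4: 1 × 4 × 3 = 12
  #5: 1 × 3 × 3 = 9
  #6: 1 × 5 × 5 = 25
Sorted descending: 80, 48, 25, 24, 12, 9.
The fifth-highest RPN is 12 (#4).

12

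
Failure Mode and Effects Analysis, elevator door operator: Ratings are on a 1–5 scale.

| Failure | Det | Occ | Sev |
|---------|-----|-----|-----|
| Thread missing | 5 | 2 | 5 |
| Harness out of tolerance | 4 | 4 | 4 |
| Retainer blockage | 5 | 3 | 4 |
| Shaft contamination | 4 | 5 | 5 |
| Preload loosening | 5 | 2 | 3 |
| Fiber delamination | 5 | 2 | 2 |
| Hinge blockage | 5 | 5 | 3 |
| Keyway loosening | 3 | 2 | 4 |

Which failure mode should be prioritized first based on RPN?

RPN = Severity × Occurrence × Detection:
  Thread missing: 5 × 2 × 5 = 50
  Harness out of tolerance: 4 × 4 × 4 = 64
  Retainer blockage: 4 × 3 × 5 = 60
  Shaft contamination: 5 × 5 × 4 = 100
  Preload loosening: 3 × 2 × 5 = 30
  Fiber delamination: 2 × 2 × 5 = 20
  Hinge blockage: 3 × 5 × 5 = 75
  Keyway loosening: 4 × 2 × 3 = 24
Highest RPN is 100 → Shaft contamination.

Shaft contamination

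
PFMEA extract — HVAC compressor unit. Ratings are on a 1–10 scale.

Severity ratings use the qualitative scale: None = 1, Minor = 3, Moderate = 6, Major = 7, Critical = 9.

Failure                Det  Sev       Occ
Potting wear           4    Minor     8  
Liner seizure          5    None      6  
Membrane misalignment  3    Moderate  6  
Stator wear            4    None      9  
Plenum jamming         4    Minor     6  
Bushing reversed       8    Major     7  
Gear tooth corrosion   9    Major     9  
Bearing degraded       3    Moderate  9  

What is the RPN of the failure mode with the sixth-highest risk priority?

72

RPN = Severity × Occurrence × Detection:
  Potting wear: 3 × 8 × 4 = 96
  Liner seizure: 1 × 6 × 5 = 30
  Membrane misalignment: 6 × 6 × 3 = 108
  Stator wear: 1 × 9 × 4 = 36
  Plenum jamming: 3 × 6 × 4 = 72
  Bushing reversed: 7 × 7 × 8 = 392
  Gear tooth corrosion: 7 × 9 × 9 = 567
  Bearing degraded: 6 × 9 × 3 = 162
Sorted descending: 567, 392, 162, 108, 96, 72, 36, 30.
The sixth-highest RPN is 72 (Plenum jamming).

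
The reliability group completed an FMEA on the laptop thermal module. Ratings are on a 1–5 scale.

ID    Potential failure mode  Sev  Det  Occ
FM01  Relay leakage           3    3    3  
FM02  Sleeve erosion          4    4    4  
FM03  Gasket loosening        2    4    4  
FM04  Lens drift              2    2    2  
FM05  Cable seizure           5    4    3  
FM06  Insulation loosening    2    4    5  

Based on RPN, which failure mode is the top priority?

RPN = Severity × Occurrence × Detection:
  FM01: 3 × 3 × 3 = 27
  FM02: 4 × 4 × 4 = 64
  FM03: 2 × 4 × 4 = 32
  FM04: 2 × 2 × 2 = 8
  FM05: 5 × 3 × 4 = 60
  FM06: 2 × 5 × 4 = 40
Highest RPN is 64 → FM02.

FM02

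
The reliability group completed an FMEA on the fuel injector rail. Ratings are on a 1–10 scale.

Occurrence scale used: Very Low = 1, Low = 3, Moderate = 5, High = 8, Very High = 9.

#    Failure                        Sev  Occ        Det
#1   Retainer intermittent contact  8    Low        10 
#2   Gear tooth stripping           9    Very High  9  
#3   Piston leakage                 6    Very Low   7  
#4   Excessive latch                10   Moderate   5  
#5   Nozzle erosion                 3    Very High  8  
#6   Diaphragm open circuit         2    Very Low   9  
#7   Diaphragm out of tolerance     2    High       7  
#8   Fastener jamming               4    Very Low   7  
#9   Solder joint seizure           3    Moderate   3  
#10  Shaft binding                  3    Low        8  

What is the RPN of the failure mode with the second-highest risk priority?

RPN = Severity × Occurrence × Detection:
  #1: 8 × 3 × 10 = 240
  #2: 9 × 9 × 9 = 729
  #3: 6 × 1 × 7 = 42
  #4: 10 × 5 × 5 = 250
  #5: 3 × 9 × 8 = 216
  #6: 2 × 1 × 9 = 18
  #7: 2 × 8 × 7 = 112
  #8: 4 × 1 × 7 = 28
  #9: 3 × 5 × 3 = 45
  #10: 3 × 3 × 8 = 72
Sorted descending: 729, 250, 240, 216, 112, 72, 45, 42, 28, 18.
The second-highest RPN is 250 (#4).

250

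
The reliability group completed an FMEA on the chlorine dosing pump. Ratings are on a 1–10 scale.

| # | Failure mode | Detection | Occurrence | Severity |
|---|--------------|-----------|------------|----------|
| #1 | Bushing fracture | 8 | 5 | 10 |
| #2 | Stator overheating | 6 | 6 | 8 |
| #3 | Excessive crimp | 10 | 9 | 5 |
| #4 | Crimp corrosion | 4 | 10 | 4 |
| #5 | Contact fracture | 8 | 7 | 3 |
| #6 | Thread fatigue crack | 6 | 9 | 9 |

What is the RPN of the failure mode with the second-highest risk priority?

450

RPN = Severity × Occurrence × Detection:
  #1: 10 × 5 × 8 = 400
  #2: 8 × 6 × 6 = 288
  #3: 5 × 9 × 10 = 450
  #4: 4 × 10 × 4 = 160
  #5: 3 × 7 × 8 = 168
  #6: 9 × 9 × 6 = 486
Sorted descending: 486, 450, 400, 288, 168, 160.
The second-highest RPN is 450 (#3).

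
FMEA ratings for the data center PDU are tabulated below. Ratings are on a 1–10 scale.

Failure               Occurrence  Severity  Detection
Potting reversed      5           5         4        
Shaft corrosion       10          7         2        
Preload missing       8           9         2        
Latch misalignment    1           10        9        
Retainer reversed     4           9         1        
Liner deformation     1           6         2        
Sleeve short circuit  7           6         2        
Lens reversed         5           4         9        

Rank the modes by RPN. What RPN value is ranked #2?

144

RPN = Severity × Occurrence × Detection:
  Potting reversed: 5 × 5 × 4 = 100
  Shaft corrosion: 7 × 10 × 2 = 140
  Preload missing: 9 × 8 × 2 = 144
  Latch misalignment: 10 × 1 × 9 = 90
  Retainer reversed: 9 × 4 × 1 = 36
  Liner deformation: 6 × 1 × 2 = 12
  Sleeve short circuit: 6 × 7 × 2 = 84
  Lens reversed: 4 × 5 × 9 = 180
Sorted descending: 180, 144, 140, 100, 90, 84, 36, 12.
The second-highest RPN is 144 (Preload missing).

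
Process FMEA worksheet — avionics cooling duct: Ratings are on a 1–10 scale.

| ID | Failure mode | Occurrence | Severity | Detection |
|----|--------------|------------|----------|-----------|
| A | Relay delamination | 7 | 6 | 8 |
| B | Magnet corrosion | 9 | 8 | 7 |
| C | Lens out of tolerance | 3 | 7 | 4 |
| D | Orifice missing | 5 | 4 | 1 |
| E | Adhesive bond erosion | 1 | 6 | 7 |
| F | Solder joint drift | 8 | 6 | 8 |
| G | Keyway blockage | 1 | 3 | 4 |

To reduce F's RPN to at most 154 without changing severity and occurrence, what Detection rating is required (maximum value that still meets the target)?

3

F: S=6, O=8, D=8 → current RPN = 384.
Fixed product = 48. Need 48 × D ≤ 154, so D ≤ 154/48 = 3.21.
Maximum integer Detection rating = 3 (gives RPN 144; D=4 would give 192 > 154).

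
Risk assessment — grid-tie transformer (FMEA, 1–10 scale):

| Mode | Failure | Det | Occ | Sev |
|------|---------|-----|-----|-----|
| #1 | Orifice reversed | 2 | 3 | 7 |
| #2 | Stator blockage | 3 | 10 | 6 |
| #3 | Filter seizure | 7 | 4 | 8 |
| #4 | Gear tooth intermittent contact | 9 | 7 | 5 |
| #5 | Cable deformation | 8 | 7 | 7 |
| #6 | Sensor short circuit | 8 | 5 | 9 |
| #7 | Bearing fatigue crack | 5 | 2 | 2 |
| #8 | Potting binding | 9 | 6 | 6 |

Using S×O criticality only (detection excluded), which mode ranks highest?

#2

Criticality = Severity × Occurrence:
  #1: 7 × 3 = 21
  #2: 6 × 10 = 60
  #3: 8 × 4 = 32
  #4: 5 × 7 = 35
  #5: 7 × 7 = 49
  #6: 9 × 5 = 45
  #7: 2 × 2 = 4
  #8: 6 × 6 = 36
Highest criticality is 60 → #2.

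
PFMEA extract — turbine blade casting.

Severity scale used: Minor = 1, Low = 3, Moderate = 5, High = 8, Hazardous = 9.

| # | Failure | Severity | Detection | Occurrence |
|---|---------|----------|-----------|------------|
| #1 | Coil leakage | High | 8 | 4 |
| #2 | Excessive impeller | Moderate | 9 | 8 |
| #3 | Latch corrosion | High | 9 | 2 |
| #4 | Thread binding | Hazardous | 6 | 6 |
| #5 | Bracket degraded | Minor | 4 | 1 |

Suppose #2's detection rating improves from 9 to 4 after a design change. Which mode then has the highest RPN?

#4

RPN = Severity × Occurrence × Detection:
  #1: 8 × 4 × 8 = 256
  #2: 5 × 8 × 9 = 360
  #3: 8 × 2 × 9 = 144
  #4: 9 × 6 × 6 = 324
  #5: 1 × 1 × 4 = 4
After action: #2 → 5 × 8 × 4 = 160.
Revised RPNs: #4=324, #1=256, #2=160, #3=144, #5=4.
Highest is now #4 (324).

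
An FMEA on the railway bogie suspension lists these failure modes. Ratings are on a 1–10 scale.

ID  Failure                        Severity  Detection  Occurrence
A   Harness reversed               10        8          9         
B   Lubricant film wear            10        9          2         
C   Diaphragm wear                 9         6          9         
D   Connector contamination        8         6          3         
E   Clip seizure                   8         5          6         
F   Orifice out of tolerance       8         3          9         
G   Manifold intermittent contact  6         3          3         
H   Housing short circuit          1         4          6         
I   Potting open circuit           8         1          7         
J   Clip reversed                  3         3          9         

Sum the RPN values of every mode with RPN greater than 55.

2123

RPN = Severity × Occurrence × Detection:
  A: 10 × 9 × 8 = 720
  B: 10 × 2 × 9 = 180
  C: 9 × 9 × 6 = 486
  D: 8 × 3 × 6 = 144
  E: 8 × 6 × 5 = 240
  F: 8 × 9 × 3 = 216
  G: 6 × 3 × 3 = 54
  H: 1 × 6 × 4 = 24
  I: 8 × 7 × 1 = 56
  J: 3 × 9 × 3 = 81
RPN > 55: A (720), B (180), C (486), D (144), E (240), F (216), I (56), J (81).
Sum: 720 + 180 + 486 + 144 + 240 + 216 + 56 + 81 = 2123.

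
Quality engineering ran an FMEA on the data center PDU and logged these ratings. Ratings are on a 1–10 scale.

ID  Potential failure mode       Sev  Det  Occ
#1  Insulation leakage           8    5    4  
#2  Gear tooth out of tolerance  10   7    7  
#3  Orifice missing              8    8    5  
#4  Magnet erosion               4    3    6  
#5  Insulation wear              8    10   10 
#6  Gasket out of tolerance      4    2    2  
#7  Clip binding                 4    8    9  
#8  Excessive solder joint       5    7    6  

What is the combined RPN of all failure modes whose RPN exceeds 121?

2268

RPN = Severity × Occurrence × Detection:
  #1: 8 × 4 × 5 = 160
  #2: 10 × 7 × 7 = 490
  #3: 8 × 5 × 8 = 320
  #4: 4 × 6 × 3 = 72
  #5: 8 × 10 × 10 = 800
  #6: 4 × 2 × 2 = 16
  #7: 4 × 9 × 8 = 288
  #8: 5 × 6 × 7 = 210
RPN > 121: #1 (160), #2 (490), #3 (320), #5 (800), #7 (288), #8 (210).
Sum: 160 + 490 + 320 + 800 + 288 + 210 = 2268.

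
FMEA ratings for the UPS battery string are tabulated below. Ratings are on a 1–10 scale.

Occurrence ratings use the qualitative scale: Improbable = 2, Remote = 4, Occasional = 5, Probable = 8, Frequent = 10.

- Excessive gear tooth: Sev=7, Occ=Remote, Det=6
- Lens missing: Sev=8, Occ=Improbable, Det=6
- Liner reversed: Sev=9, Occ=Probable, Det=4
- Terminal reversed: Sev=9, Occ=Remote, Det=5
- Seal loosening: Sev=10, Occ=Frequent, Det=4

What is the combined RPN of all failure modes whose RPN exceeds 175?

RPN = Severity × Occurrence × Detection:
  Excessive gear tooth: 7 × 4 × 6 = 168
  Lens missing: 8 × 2 × 6 = 96
  Liner reversed: 9 × 8 × 4 = 288
  Terminal reversed: 9 × 4 × 5 = 180
  Seal loosening: 10 × 10 × 4 = 400
RPN > 175: Liner reversed (288), Terminal reversed (180), Seal loosening (400).
Sum: 288 + 180 + 400 = 868.

868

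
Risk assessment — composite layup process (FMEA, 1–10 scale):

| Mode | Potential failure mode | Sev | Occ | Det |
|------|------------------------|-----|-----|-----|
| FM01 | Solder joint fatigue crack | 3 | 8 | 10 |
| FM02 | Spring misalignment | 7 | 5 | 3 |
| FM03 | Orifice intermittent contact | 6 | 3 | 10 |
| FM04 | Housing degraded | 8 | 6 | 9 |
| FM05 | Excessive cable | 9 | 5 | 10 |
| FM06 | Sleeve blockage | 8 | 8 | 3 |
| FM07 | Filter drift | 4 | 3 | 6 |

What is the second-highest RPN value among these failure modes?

RPN = Severity × Occurrence × Detection:
  FM01: 3 × 8 × 10 = 240
  FM02: 7 × 5 × 3 = 105
  FM03: 6 × 3 × 10 = 180
  FM04: 8 × 6 × 9 = 432
  FM05: 9 × 5 × 10 = 450
  FM06: 8 × 8 × 3 = 192
  FM07: 4 × 3 × 6 = 72
Sorted descending: 450, 432, 240, 192, 180, 105, 72.
The second-highest RPN is 432 (FM04).

432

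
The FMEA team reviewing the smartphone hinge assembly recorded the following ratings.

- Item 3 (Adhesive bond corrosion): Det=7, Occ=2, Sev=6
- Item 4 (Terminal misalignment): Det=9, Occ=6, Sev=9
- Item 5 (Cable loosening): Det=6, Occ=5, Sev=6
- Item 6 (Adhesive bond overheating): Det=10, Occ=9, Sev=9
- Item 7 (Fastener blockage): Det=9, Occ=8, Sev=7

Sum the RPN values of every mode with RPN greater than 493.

1314

RPN = Severity × Occurrence × Detection:
  Item 3: 6 × 2 × 7 = 84
  Item 4: 9 × 6 × 9 = 486
  Item 5: 6 × 5 × 6 = 180
  Item 6: 9 × 9 × 10 = 810
  Item 7: 7 × 8 × 9 = 504
RPN > 493: Item 6 (810), Item 7 (504).
Sum: 810 + 504 = 1314.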